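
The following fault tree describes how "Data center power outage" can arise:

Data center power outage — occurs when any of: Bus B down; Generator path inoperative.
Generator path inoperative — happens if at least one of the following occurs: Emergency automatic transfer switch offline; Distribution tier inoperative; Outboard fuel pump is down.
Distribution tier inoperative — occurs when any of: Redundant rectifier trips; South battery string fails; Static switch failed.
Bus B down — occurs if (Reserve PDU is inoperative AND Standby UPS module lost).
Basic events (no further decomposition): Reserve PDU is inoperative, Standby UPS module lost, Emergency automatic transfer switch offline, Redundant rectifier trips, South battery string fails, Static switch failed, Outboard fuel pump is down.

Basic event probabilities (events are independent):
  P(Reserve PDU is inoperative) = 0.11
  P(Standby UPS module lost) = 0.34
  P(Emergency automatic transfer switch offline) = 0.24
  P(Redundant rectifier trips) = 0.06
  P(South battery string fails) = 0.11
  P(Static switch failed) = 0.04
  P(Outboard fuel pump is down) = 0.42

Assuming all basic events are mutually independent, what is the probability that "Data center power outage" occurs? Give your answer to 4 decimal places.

P(Bus B down) [AND] = 0.11 × 0.34 = 0.037400
P(Distribution tier inoperative) [OR] = 1 − (1−0.06) × (1−0.11) × (1−0.04) = 0.196864
P(Generator path inoperative) [OR] = 1 − (1−0.24) × (1−0.196864) × (1−0.42) = 0.645978
P(Data center power outage) [OR] = 1 − (1−0.037400) × (1−0.645978) = 0.659218
Rounded to 4 decimal places: P(Data center power outage) ≈ 0.6592.

0.6592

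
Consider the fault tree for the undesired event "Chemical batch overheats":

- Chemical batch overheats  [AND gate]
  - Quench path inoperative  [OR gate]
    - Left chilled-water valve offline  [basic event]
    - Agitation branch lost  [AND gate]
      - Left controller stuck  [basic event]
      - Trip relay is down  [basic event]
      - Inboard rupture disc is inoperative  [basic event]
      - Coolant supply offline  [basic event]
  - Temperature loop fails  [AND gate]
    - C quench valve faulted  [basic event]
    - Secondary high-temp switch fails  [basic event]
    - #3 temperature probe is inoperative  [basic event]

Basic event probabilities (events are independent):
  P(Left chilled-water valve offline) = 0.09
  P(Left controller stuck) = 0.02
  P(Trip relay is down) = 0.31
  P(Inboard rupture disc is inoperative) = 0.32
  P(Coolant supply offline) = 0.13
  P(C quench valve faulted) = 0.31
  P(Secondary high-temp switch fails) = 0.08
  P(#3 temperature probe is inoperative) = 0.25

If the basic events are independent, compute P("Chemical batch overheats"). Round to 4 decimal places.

P(Agitation branch lost) [AND] = 0.02 × 0.31 × 0.32 × 0.13 = 0.000258
P(Quench path inoperative) [OR] = 1 − (1−0.09) × (1−0.000258) = 0.090235
P(Temperature loop fails) [AND] = 0.31 × 0.08 × 0.25 = 0.006200
P(Chemical batch overheats) [AND] = 0.090235 × 0.006200 = 0.000559
Rounded to 4 decimal places: P(Chemical batch overheats) ≈ 0.0006.

0.0006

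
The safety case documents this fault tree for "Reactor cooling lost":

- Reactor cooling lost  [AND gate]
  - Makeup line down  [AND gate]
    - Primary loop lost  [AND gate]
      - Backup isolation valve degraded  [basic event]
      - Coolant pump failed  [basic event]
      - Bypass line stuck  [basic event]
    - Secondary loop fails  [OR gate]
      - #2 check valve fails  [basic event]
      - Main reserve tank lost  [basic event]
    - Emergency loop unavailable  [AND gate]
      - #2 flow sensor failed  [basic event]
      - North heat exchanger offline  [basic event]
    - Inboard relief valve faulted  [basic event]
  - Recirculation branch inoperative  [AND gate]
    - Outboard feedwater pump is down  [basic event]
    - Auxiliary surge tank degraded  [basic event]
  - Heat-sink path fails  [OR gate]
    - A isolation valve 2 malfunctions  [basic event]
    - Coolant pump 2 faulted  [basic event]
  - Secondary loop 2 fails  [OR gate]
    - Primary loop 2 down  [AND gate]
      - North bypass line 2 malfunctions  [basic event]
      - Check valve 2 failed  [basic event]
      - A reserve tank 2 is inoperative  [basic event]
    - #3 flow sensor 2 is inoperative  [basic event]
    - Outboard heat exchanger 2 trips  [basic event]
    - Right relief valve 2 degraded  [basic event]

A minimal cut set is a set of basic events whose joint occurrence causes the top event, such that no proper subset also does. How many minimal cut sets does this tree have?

16

Primary loop lost [AND]: one cut set from each child combined → 1 × 1 × 1 = 1 cut set(s).
Secondary loop fails [OR]: union of children's cut sets → 2 cut set(s).
Emergency loop unavailable [AND]: one cut set from each child combined → 1 × 1 = 1 cut set(s).
Makeup line down [AND]: one cut set from each child combined → 1 × 2 × 1 × 1 = 2 cut set(s).
Recirculation branch inoperative [AND]: one cut set from each child combined → 1 × 1 = 1 cut set(s).
Heat-sink path fails [OR]: union of children's cut sets → 2 cut set(s).
Primary loop 2 down [AND]: one cut set from each child combined → 1 × 1 × 1 = 1 cut set(s).
Secondary loop 2 fails [OR]: union of children's cut sets → 4 cut set(s).
Reactor cooling lost [AND]: one cut set from each child combined → 2 × 1 × 2 × 4 = 16 cut set(s).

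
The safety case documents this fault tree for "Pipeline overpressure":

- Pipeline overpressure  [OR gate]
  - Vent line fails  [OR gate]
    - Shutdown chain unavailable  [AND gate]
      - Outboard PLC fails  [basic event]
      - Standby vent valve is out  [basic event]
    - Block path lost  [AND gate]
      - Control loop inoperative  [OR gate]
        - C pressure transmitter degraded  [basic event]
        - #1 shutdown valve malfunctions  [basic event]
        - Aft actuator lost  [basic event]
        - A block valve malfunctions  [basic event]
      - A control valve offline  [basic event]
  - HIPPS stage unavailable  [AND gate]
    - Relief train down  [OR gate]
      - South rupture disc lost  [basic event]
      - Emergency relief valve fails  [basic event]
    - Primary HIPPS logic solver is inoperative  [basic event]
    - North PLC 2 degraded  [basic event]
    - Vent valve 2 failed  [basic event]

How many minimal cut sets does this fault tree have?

Shutdown chain unavailable [AND]: one cut set from each child combined → 1 × 1 = 1 cut set(s).
Control loop inoperative [OR]: union of children's cut sets → 4 cut set(s).
Block path lost [AND]: one cut set from each child combined → 4 × 1 = 4 cut set(s).
Vent line fails [OR]: union of children's cut sets → 5 cut set(s).
Relief train down [OR]: union of children's cut sets → 2 cut set(s).
HIPPS stage unavailable [AND]: one cut set from each child combined → 2 × 1 × 1 × 1 = 2 cut set(s).
Pipeline overpressure [OR]: union of children's cut sets → 7 cut set(s).
Minimal cut sets: {Outboard PLC fails, Standby vent valve is out}; {A control valve offline, C pressure transmitter degraded}; {#1 shutdown valve malfunctions, A control valve offline}; {A control valve offline, Aft actuator lost}; {A block valve malfunctions, A control valve offline}; {North PLC 2 degraded, Primary HIPPS logic solver is inoperative, South rupture disc lost, Vent valve 2 failed}; {Emergency relief valve fails, North PLC 2 degraded, Primary HIPPS logic solver is inoperative, Vent valve 2 failed}.

7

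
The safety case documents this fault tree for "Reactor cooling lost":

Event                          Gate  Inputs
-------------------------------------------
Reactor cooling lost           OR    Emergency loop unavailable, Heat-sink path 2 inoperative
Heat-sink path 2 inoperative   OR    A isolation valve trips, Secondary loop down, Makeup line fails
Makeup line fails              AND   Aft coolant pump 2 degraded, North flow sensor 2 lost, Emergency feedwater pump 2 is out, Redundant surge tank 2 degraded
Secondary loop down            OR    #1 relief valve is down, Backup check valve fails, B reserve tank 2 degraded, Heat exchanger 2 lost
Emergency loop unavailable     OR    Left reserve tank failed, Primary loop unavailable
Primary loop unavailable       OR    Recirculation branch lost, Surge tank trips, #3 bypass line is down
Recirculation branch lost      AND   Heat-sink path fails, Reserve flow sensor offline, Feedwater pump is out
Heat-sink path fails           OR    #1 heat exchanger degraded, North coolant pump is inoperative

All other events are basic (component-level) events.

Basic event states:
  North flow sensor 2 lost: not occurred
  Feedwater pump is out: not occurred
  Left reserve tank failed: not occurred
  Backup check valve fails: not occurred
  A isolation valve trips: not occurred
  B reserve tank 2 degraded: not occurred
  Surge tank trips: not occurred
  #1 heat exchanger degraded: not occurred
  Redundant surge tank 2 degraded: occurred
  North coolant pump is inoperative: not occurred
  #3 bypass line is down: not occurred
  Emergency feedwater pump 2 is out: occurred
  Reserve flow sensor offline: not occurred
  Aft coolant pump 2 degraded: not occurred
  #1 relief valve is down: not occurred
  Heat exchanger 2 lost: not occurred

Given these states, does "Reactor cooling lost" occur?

Heat-sink path fails [OR]: #1 heat exchanger degraded=not, North coolant pump is inoperative=not → no input occurs → does not occur.
Recirculation branch lost [AND]: Heat-sink path fails=not, Reserve flow sensor offline=not, Feedwater pump is out=not → not all inputs occur → does not occur.
Primary loop unavailable [OR]: Recirculation branch lost=not, Surge tank trips=not, #3 bypass line is down=not → no input occurs → does not occur.
Emergency loop unavailable [OR]: Left reserve tank failed=not, Primary loop unavailable=not → no input occurs → does not occur.
Secondary loop down [OR]: #1 relief valve is down=not, Backup check valve fails=not, B reserve tank 2 degraded=not, Heat exchanger 2 lost=not → no input occurs → does not occur.
Makeup line fails [AND]: Aft coolant pump 2 degraded=not, North flow sensor 2 lost=not, Emergency feedwater pump 2 is out=occurs, Redundant surge tank 2 degraded=occurs → not all inputs occur → does not occur.
Heat-sink path 2 inoperative [OR]: A isolation valve trips=not, Secondary loop down=not, Makeup line fails=not → no input occurs → does not occur.
Reactor cooling lost [OR]: Emergency loop unavailable=not, Heat-sink path 2 inoperative=not → no input occurs → does not occur.

No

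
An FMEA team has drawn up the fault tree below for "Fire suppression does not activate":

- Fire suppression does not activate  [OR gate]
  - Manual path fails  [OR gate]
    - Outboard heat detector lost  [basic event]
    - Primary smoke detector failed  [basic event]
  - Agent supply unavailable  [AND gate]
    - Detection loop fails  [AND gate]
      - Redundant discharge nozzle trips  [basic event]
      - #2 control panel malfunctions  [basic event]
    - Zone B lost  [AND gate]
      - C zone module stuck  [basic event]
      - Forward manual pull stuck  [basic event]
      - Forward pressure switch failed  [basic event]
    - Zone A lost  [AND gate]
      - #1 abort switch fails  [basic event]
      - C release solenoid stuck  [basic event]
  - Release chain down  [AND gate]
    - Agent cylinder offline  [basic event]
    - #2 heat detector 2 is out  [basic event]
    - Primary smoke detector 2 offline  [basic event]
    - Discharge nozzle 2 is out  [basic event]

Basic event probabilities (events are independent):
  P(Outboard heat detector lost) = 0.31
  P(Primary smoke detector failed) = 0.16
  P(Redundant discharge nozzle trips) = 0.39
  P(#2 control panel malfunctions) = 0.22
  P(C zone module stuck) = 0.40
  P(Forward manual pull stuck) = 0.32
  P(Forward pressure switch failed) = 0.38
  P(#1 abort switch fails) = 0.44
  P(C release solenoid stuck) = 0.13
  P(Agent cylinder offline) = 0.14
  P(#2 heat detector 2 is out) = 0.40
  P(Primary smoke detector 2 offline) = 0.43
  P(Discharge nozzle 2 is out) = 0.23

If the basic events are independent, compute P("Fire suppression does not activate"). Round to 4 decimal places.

P(Manual path fails) [OR] = 1 − (1−0.31) × (1−0.16) = 0.420400
P(Detection loop fails) [AND] = 0.39 × 0.22 = 0.085800
P(Zone B lost) [AND] = 0.40 × 0.32 × 0.38 = 0.048640
P(Zone A lost) [AND] = 0.44 × 0.13 = 0.057200
P(Agent supply unavailable) [AND] = 0.085800 × 0.048640 × 0.057200 = 0.000239
P(Release chain down) [AND] = 0.14 × 0.40 × 0.43 × 0.23 = 0.005538
P(Fire suppression does not activate) [OR] = 1 − (1−0.420400) × (1−0.000239) × (1−0.005538) = 0.423748
Rounded to 4 decimal places: P(Fire suppression does not activate) ≈ 0.4237.

0.4237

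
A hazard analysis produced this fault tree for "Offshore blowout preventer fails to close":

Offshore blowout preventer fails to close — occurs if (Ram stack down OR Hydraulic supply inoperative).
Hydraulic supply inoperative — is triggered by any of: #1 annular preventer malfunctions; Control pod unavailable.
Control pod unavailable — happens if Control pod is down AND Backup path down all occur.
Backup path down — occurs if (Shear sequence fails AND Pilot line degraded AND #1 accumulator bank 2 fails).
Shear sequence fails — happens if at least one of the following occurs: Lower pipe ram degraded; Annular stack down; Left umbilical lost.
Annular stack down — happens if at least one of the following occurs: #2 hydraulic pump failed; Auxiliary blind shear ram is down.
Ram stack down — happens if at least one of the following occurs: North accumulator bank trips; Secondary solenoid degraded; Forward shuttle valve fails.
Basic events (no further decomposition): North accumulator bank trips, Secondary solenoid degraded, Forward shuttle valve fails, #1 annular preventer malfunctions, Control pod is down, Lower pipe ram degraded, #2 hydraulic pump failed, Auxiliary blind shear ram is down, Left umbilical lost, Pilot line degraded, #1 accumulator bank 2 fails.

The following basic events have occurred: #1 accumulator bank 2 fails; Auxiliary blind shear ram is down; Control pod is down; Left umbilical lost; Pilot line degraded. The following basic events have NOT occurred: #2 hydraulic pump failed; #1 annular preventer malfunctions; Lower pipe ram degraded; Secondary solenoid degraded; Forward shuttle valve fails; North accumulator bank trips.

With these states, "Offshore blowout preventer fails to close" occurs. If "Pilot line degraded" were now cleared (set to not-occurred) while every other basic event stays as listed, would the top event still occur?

Counterfactual: set "Pilot line degraded" to not occurred.
Ram stack down [OR]: North accumulator bank trips=not, Secondary solenoid degraded=not, Forward shuttle valve fails=not → no input occurs → does not occur.
Annular stack down [OR]: #2 hydraulic pump failed=not, Auxiliary blind shear ram is down=occurs → at least one input occurs → occurs.
Shear sequence fails [OR]: Lower pipe ram degraded=not, Annular stack down=occurs, Left umbilical lost=occurs → at least one input occurs → occurs.
Backup path down [AND]: Shear sequence fails=occurs, Pilot line degraded=not, #1 accumulator bank 2 fails=occurs → not all inputs occur → does not occur.
Control pod unavailable [AND]: Control pod is down=occurs, Backup path down=not → not all inputs occur → does not occur.
Hydraulic supply inoperative [OR]: #1 annular preventer malfunctions=not, Control pod unavailable=not → no input occurs → does not occur.
Offshore blowout preventer fails to close [OR]: Ram stack down=not, Hydraulic supply inoperative=not → no input occurs → does not occur.

No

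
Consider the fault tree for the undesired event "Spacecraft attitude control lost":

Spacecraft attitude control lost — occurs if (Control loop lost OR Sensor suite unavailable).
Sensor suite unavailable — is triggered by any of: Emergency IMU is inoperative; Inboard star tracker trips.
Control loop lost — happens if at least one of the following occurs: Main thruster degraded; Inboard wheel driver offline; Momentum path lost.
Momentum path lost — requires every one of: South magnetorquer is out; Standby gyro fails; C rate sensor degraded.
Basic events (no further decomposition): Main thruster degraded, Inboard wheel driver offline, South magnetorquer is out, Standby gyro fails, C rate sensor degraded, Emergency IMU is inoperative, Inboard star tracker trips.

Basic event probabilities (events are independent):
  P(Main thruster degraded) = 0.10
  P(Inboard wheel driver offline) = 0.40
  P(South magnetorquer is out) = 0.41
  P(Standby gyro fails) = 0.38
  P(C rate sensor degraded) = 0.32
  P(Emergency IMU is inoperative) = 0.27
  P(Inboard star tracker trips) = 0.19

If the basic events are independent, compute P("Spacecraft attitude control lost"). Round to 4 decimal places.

0.6966

P(Momentum path lost) [AND] = 0.41 × 0.38 × 0.32 = 0.049856
P(Control loop lost) [OR] = 1 − (1−0.10) × (1−0.40) × (1−0.049856) = 0.486922
P(Sensor suite unavailable) [OR] = 1 − (1−0.27) × (1−0.19) = 0.408700
P(Spacecraft attitude control lost) [OR] = 1 − (1−0.486922) × (1−0.408700) = 0.696617
Rounded to 4 decimal places: P(Spacecraft attitude control lost) ≈ 0.6966.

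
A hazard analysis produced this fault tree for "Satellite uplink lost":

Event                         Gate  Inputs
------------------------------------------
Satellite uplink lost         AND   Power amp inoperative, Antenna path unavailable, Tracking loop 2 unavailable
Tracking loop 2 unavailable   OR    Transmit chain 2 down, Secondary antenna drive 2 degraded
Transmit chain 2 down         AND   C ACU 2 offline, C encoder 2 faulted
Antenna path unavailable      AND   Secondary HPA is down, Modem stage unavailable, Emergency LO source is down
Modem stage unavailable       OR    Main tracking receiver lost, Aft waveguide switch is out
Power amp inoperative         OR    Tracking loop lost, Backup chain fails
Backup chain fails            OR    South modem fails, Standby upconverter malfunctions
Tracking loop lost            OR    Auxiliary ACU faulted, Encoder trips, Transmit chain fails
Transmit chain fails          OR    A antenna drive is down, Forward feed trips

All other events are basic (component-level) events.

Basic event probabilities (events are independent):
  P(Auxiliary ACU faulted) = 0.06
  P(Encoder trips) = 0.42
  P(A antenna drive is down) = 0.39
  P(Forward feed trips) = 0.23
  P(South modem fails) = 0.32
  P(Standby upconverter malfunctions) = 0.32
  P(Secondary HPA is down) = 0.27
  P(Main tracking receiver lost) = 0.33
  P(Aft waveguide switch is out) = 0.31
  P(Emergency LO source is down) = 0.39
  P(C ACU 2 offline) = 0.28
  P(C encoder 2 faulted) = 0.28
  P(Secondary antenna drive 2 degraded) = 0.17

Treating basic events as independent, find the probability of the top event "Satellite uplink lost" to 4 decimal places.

P(Transmit chain fails) [OR] = 1 − (1−0.39) × (1−0.23) = 0.530300
P(Tracking loop lost) [OR] = 1 − (1−0.06) × (1−0.42) × (1−0.530300) = 0.743920
P(Backup chain fails) [OR] = 1 − (1−0.32) × (1−0.32) = 0.537600
P(Power amp inoperative) [OR] = 1 − (1−0.743920) × (1−0.537600) = 0.881589
P(Modem stage unavailable) [OR] = 1 − (1−0.33) × (1−0.31) = 0.537700
P(Antenna path unavailable) [AND] = 0.27 × 0.537700 × 0.39 = 0.056620
P(Transmit chain 2 down) [AND] = 0.28 × 0.28 = 0.078400
P(Tracking loop 2 unavailable) [OR] = 1 − (1−0.078400) × (1−0.17) = 0.235072
P(Satellite uplink lost) [AND] = 0.881589 × 0.056620 × 0.235072 = 0.011734
Rounded to 4 decimal places: P(Satellite uplink lost) ≈ 0.0117.

0.0117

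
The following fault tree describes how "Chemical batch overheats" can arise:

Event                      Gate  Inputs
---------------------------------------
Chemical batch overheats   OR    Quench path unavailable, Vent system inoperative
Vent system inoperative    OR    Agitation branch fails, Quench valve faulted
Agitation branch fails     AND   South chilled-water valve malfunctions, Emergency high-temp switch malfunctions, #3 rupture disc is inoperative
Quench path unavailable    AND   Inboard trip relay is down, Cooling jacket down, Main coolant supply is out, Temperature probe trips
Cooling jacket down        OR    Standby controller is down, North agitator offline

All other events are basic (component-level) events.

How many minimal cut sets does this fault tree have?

Cooling jacket down [OR]: union of children's cut sets → 2 cut set(s).
Quench path unavailable [AND]: one cut set from each child combined → 1 × 2 × 1 × 1 = 2 cut set(s).
Agitation branch fails [AND]: one cut set from each child combined → 1 × 1 × 1 = 1 cut set(s).
Vent system inoperative [OR]: union of children's cut sets → 2 cut set(s).
Chemical batch overheats [OR]: union of children's cut sets → 4 cut set(s).
Minimal cut sets: {Inboard trip relay is down, Main coolant supply is out, Standby controller is down, Temperature probe trips}; {Inboard trip relay is down, Main coolant supply is out, North agitator offline, Temperature probe trips}; {#3 rupture disc is inoperative, Emergency high-temp switch malfunctions, South chilled-water valve malfunctions}; {Quench valve faulted}.

4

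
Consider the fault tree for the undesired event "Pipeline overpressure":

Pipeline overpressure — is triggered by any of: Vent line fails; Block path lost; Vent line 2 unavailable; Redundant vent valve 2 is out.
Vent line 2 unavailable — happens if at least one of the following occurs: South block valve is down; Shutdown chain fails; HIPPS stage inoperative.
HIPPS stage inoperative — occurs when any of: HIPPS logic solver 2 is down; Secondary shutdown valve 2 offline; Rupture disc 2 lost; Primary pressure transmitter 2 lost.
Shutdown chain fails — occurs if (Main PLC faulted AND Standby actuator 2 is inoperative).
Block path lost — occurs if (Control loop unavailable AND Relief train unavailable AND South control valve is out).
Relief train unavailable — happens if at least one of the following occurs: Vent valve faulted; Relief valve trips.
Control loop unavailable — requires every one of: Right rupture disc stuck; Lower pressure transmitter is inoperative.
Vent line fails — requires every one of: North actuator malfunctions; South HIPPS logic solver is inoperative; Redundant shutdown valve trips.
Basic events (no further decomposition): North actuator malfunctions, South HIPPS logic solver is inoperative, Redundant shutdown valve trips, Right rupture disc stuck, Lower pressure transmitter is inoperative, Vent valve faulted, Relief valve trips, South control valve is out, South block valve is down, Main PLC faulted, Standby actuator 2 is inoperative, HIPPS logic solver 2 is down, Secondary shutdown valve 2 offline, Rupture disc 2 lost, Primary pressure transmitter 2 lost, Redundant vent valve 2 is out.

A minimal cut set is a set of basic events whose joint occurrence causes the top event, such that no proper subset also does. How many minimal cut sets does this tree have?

Vent line fails [AND]: one cut set from each child combined → 1 × 1 × 1 = 1 cut set(s).
Control loop unavailable [AND]: one cut set from each child combined → 1 × 1 = 1 cut set(s).
Relief train unavailable [OR]: union of children's cut sets → 2 cut set(s).
Block path lost [AND]: one cut set from each child combined → 1 × 2 × 1 = 2 cut set(s).
Shutdown chain fails [AND]: one cut set from each child combined → 1 × 1 = 1 cut set(s).
HIPPS stage inoperative [OR]: union of children's cut sets → 4 cut set(s).
Vent line 2 unavailable [OR]: union of children's cut sets → 6 cut set(s).
Pipeline overpressure [OR]: union of children's cut sets → 10 cut set(s).
Minimal cut sets: {North actuator malfunctions, Redundant shutdown valve trips, South HIPPS logic solver is inoperative}; {Lower pressure transmitter is inoperative, Right rupture disc stuck, South control valve is out, Vent valve faulted}; {Lower pressure transmitter is inoperative, Relief valve trips, Right rupture disc stuck, South control valve is out}; {South block valve is down}; {Main PLC faulted, Standby actuator 2 is inoperative}; {HIPPS logic solver 2 is down}; {Secondary shutdown valve 2 offline}; {Rupture disc 2 lost}; {Primary pressure transmitter 2 lost}; {Redundant vent valve 2 is out}.

10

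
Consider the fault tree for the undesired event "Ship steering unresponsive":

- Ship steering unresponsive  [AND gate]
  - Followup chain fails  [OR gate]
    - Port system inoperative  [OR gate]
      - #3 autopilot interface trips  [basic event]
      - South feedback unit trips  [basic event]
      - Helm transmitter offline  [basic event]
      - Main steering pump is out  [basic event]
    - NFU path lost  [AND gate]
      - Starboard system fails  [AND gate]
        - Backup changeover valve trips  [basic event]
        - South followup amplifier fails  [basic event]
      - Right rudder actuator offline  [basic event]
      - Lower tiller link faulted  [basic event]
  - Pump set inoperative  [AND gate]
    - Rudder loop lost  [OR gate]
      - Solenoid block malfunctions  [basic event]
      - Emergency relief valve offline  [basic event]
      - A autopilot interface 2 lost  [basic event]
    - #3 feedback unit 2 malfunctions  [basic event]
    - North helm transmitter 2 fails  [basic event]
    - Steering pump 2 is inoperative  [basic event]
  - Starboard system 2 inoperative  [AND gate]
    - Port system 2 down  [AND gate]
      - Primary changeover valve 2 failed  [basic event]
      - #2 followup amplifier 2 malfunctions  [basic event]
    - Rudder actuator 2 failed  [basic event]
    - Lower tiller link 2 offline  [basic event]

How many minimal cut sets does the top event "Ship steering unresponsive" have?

15

Port system inoperative [OR]: union of children's cut sets → 4 cut set(s).
Starboard system fails [AND]: one cut set from each child combined → 1 × 1 = 1 cut set(s).
NFU path lost [AND]: one cut set from each child combined → 1 × 1 × 1 = 1 cut set(s).
Followup chain fails [OR]: union of children's cut sets → 5 cut set(s).
Rudder loop lost [OR]: union of children's cut sets → 3 cut set(s).
Pump set inoperative [AND]: one cut set from each child combined → 3 × 1 × 1 × 1 = 3 cut set(s).
Port system 2 down [AND]: one cut set from each child combined → 1 × 1 = 1 cut set(s).
Starboard system 2 inoperative [AND]: one cut set from each child combined → 1 × 1 × 1 = 1 cut set(s).
Ship steering unresponsive [AND]: one cut set from each child combined → 5 × 3 × 1 = 15 cut set(s).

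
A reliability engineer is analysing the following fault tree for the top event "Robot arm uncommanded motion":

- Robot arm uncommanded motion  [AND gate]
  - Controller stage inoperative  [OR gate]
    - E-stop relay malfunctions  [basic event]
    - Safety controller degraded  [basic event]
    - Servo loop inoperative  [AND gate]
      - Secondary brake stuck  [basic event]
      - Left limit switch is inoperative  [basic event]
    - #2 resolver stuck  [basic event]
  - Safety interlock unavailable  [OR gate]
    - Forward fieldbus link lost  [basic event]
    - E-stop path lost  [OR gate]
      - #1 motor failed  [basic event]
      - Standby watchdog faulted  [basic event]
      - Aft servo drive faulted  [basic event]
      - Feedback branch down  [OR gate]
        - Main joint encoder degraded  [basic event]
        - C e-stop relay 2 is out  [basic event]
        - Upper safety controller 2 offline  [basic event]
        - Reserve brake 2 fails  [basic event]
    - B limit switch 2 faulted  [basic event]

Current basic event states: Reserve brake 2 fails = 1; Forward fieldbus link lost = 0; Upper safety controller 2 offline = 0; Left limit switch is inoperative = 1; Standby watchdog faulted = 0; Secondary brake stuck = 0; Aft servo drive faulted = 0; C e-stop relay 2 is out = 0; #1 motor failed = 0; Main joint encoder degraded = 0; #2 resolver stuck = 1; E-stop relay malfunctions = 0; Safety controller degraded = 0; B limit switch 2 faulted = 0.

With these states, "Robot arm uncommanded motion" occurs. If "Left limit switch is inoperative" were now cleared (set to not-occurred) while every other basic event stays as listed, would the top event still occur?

Yes

Counterfactual: set "Left limit switch is inoperative" to not occurred.
Servo loop inoperative [AND]: Secondary brake stuck=not, Left limit switch is inoperative=not → not all inputs occur → does not occur.
Controller stage inoperative [OR]: E-stop relay malfunctions=not, Safety controller degraded=not, Servo loop inoperative=not, #2 resolver stuck=occurs → at least one input occurs → occurs.
Feedback branch down [OR]: Main joint encoder degraded=not, C e-stop relay 2 is out=not, Upper safety controller 2 offline=not, Reserve brake 2 fails=occurs → at least one input occurs → occurs.
E-stop path lost [OR]: #1 motor failed=not, Standby watchdog faulted=not, Aft servo drive faulted=not, Feedback branch down=occurs → at least one input occurs → occurs.
Safety interlock unavailable [OR]: Forward fieldbus link lost=not, E-stop path lost=occurs, B limit switch 2 faulted=not → at least one input occurs → occurs.
Robot arm uncommanded motion [AND]: Controller stage inoperative=occurs, Safety interlock unavailable=occurs → all inputs occur → occurs.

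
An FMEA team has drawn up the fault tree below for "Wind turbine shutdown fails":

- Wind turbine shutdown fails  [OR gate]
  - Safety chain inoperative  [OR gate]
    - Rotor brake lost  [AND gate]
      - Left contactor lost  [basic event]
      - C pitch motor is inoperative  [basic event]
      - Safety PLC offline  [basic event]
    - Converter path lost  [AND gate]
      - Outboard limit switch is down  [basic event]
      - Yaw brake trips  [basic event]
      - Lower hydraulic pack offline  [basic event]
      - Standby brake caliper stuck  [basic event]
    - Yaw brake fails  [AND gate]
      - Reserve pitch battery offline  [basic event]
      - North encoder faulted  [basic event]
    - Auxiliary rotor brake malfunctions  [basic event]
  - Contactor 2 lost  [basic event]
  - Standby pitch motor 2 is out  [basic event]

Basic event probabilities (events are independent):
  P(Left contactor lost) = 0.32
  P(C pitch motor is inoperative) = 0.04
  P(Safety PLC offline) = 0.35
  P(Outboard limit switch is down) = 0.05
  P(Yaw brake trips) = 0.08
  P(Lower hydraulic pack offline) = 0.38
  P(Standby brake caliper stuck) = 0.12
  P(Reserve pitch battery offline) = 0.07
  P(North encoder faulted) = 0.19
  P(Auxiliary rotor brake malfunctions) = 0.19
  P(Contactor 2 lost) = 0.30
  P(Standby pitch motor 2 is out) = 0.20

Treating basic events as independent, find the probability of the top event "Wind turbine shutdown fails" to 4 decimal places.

0.5545

P(Rotor brake lost) [AND] = 0.32 × 0.04 × 0.35 = 0.004480
P(Converter path lost) [AND] = 0.05 × 0.08 × 0.38 × 0.12 = 0.000182
P(Yaw brake fails) [AND] = 0.07 × 0.19 = 0.013300
P(Safety chain inoperative) [OR] = 1 − (1−0.004480) × (1−0.000182) × (1−0.013300) × (1−0.19) = 0.204498
P(Wind turbine shutdown fails) [OR] = 1 − (1−0.204498) × (1−0.30) × (1−0.20) = 0.554519
Rounded to 4 decimal places: P(Wind turbine shutdown fails) ≈ 0.5545.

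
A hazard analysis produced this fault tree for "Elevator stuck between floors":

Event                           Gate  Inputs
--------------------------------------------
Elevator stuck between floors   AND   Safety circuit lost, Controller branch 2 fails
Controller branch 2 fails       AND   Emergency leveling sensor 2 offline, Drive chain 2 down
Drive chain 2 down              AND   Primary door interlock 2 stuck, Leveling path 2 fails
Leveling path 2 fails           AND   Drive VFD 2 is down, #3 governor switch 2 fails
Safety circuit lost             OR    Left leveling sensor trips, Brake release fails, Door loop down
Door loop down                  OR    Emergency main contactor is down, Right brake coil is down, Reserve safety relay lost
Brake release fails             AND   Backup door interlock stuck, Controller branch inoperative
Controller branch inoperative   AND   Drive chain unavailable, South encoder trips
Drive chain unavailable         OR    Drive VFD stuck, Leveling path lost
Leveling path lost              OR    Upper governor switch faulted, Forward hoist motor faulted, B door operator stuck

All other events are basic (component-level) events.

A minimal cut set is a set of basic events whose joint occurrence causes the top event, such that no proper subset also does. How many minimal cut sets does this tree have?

8

Leveling path lost [OR]: union of children's cut sets → 3 cut set(s).
Drive chain unavailable [OR]: union of children's cut sets → 4 cut set(s).
Controller branch inoperative [AND]: one cut set from each child combined → 4 × 1 = 4 cut set(s).
Brake release fails [AND]: one cut set from each child combined → 1 × 4 = 4 cut set(s).
Door loop down [OR]: union of children's cut sets → 3 cut set(s).
Safety circuit lost [OR]: union of children's cut sets → 8 cut set(s).
Leveling path 2 fails [AND]: one cut set from each child combined → 1 × 1 = 1 cut set(s).
Drive chain 2 down [AND]: one cut set from each child combined → 1 × 1 = 1 cut set(s).
Controller branch 2 fails [AND]: one cut set from each child combined → 1 × 1 = 1 cut set(s).
Elevator stuck between floors [AND]: one cut set from each child combined → 8 × 1 = 8 cut set(s).
Minimal cut sets: {#3 governor switch 2 fails, Drive VFD 2 is down, Emergency leveling sensor 2 offline, Left leveling sensor trips, Primary door interlock 2 stuck}; {#3 governor switch 2 fails, Backup door interlock stuck, Drive VFD 2 is down, Drive VFD stuck, Emergency leveling sensor 2 offline, Primary door interlock 2 stuck, South encoder trips}; {#3 governor switch 2 fails, Backup door interlock stuck, Drive VFD 2 is down, Emergency leveling sensor 2 offline, Primary door interlock 2 stuck, South encoder trips, Upper governor switch faulted}; {#3 governor switch 2 fails, Backup door interlock stuck, Drive VFD 2 is down, Emergency leveling sensor 2 offline, Forward hoist motor faulted, Primary door interlock 2 stuck, South encoder trips}; {#3 governor switch 2 fails, B door operator stuck, Backup door interlock stuck, Drive VFD 2 is down, Emergency leveling sensor 2 offline, Primary door interlock 2 stuck, South encoder trips}; {#3 governor switch 2 fails, Drive VFD 2 is down, Emergency leveling sensor 2 offline, Emergency main contactor is down, Primary door interlock 2 stuck}; {#3 governor switch 2 fails, Drive VFD 2 is down, Emergency leveling sensor 2 offline, Primary door interlock 2 stuck, Right brake coil is down}; {#3 governor switch 2 fails, Drive VFD 2 is down, Emergency leveling sensor 2 offline, Primary door interlock 2 stuck, Reserve safety relay lost}.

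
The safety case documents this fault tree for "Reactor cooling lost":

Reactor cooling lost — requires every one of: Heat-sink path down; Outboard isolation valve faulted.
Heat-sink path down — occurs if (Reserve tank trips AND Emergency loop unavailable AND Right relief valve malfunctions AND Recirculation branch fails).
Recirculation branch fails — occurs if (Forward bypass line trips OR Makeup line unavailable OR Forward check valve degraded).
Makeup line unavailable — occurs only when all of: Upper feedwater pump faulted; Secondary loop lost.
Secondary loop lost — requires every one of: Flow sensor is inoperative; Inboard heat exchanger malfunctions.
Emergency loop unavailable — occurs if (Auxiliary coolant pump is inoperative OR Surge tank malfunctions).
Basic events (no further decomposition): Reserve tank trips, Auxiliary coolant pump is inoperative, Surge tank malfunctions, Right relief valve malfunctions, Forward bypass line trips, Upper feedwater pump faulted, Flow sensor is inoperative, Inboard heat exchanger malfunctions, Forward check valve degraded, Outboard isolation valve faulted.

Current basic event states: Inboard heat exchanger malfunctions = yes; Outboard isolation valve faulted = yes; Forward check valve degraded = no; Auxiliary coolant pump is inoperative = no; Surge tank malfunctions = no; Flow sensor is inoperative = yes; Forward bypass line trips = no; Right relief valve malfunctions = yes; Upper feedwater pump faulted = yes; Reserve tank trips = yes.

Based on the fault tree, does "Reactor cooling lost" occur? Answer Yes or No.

No

Emergency loop unavailable [OR]: Auxiliary coolant pump is inoperative=not, Surge tank malfunctions=not → no input occurs → does not occur.
Secondary loop lost [AND]: Flow sensor is inoperative=occurs, Inboard heat exchanger malfunctions=occurs → all inputs occur → occurs.
Makeup line unavailable [AND]: Upper feedwater pump faulted=occurs, Secondary loop lost=occurs → all inputs occur → occurs.
Recirculation branch fails [OR]: Forward bypass line trips=not, Makeup line unavailable=occurs, Forward check valve degraded=not → at least one input occurs → occurs.
Heat-sink path down [AND]: Reserve tank trips=occurs, Emergency loop unavailable=not, Right relief valve malfunctions=occurs, Recirculation branch fails=occurs → not all inputs occur → does not occur.
Reactor cooling lost [AND]: Heat-sink path down=not, Outboard isolation valve faulted=occurs → not all inputs occur → does not occur.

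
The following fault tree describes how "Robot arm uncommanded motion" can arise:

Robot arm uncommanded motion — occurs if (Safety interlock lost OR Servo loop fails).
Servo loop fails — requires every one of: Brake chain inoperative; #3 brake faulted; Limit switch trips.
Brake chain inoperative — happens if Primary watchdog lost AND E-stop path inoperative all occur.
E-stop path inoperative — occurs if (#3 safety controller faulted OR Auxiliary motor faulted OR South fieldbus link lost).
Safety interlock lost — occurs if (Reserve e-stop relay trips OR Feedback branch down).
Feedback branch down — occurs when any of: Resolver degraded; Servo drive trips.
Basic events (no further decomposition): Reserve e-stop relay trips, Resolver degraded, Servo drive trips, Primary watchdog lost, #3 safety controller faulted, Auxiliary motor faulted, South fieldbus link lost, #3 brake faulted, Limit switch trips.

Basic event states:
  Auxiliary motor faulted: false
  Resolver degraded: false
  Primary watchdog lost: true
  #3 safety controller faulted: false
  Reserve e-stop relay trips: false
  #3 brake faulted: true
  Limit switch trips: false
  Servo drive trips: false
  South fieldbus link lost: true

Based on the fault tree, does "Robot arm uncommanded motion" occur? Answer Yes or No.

No

Feedback branch down [OR]: Resolver degraded=not, Servo drive trips=not → no input occurs → does not occur.
Safety interlock lost [OR]: Reserve e-stop relay trips=not, Feedback branch down=not → no input occurs → does not occur.
E-stop path inoperative [OR]: #3 safety controller faulted=not, Auxiliary motor faulted=not, South fieldbus link lost=occurs → at least one input occurs → occurs.
Brake chain inoperative [AND]: Primary watchdog lost=occurs, E-stop path inoperative=occurs → all inputs occur → occurs.
Servo loop fails [AND]: Brake chain inoperative=occurs, #3 brake faulted=occurs, Limit switch trips=not → not all inputs occur → does not occur.
Robot arm uncommanded motion [OR]: Safety interlock lost=not, Servo loop fails=not → no input occurs → does not occur.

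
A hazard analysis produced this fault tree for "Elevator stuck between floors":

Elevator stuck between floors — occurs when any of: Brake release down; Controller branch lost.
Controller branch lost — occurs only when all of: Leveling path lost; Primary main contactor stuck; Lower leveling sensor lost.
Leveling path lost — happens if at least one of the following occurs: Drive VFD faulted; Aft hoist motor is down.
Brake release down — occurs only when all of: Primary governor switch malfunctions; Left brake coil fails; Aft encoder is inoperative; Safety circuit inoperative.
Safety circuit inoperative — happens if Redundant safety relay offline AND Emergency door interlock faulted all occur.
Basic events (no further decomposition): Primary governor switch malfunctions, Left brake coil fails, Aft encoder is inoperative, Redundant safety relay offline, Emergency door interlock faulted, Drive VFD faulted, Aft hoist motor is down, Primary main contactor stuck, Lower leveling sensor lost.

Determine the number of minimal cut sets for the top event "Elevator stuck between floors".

Safety circuit inoperative [AND]: one cut set from each child combined → 1 × 1 = 1 cut set(s).
Brake release down [AND]: one cut set from each child combined → 1 × 1 × 1 × 1 = 1 cut set(s).
Leveling path lost [OR]: union of children's cut sets → 2 cut set(s).
Controller branch lost [AND]: one cut set from each child combined → 2 × 1 × 1 = 2 cut set(s).
Elevator stuck between floors [OR]: union of children's cut sets → 3 cut set(s).
Minimal cut sets: {Aft encoder is inoperative, Emergency door interlock faulted, Left brake coil fails, Primary governor switch malfunctions, Redundant safety relay offline}; {Drive VFD faulted, Lower leveling sensor lost, Primary main contactor stuck}; {Aft hoist motor is down, Lower leveling sensor lost, Primary main contactor stuck}.

3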